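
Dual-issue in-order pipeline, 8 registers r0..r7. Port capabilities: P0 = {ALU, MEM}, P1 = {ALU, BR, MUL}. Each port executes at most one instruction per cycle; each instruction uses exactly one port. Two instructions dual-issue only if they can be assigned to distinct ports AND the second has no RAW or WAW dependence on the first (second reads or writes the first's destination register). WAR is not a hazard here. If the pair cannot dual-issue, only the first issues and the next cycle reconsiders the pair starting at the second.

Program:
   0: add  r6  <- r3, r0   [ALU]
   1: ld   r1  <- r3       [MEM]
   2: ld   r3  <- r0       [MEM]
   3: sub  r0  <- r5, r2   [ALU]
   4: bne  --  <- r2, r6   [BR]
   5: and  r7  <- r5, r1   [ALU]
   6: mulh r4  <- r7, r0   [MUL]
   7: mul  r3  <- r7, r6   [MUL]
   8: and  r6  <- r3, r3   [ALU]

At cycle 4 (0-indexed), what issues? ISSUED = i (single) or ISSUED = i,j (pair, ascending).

ISSUED = 7

0. add+ld @i0/i1  | pair
1. ld+sub @i2/i3  | pair
2. bne+and @i4/i5  | pair
3. mulh @i6  | no-port MUL/MUL
4. mul @i7  | RAW r3
5. and @i8  | tail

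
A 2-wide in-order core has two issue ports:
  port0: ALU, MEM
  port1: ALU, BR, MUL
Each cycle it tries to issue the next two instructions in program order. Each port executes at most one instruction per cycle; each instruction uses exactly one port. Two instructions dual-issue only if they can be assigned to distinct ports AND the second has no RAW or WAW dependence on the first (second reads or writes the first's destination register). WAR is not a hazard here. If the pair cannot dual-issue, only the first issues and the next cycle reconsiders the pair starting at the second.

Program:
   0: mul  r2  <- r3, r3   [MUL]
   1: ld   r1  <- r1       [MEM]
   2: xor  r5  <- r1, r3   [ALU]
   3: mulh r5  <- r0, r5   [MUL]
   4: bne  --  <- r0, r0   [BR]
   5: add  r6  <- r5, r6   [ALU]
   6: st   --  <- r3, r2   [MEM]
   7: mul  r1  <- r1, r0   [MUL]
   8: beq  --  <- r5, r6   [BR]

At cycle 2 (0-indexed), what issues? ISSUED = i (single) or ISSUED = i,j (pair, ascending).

ISSUED = 3

t=0 i0,i1:mul+ld ; dual
t=1 i2:xor ; RAW+WAW r5
t=2 i3:mulh ; no-port MUL/BR
t=3 i4,i5:bne+add ; dual
t=4 i6,i7:st+mul ; dual
t=5 i8:beq ; tail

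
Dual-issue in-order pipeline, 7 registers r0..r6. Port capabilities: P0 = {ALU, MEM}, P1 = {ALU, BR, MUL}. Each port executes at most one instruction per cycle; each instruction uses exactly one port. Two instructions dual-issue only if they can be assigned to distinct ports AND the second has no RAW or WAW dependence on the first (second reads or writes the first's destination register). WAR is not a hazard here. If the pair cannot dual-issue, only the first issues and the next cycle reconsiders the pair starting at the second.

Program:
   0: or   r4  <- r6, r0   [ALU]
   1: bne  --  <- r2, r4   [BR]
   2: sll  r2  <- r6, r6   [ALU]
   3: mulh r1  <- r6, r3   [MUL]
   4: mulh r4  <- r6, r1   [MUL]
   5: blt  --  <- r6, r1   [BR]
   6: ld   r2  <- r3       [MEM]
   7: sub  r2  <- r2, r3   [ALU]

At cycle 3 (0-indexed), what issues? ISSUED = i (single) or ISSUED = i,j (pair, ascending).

ISSUED = 4

t=0 i0:or.ALU ; RAW r4
t=1 i1&i2:bne.BR sll.ALU ; 2-wide
t=2 i3:mulh.MUL ; no-port MUL/MUL
t=3 i4:mulh.MUL ; no-port MUL/BR
t=4 i5&i6:blt.BR ld.MEM ; 2-wide
t=5 i7:sub.ALU ; tail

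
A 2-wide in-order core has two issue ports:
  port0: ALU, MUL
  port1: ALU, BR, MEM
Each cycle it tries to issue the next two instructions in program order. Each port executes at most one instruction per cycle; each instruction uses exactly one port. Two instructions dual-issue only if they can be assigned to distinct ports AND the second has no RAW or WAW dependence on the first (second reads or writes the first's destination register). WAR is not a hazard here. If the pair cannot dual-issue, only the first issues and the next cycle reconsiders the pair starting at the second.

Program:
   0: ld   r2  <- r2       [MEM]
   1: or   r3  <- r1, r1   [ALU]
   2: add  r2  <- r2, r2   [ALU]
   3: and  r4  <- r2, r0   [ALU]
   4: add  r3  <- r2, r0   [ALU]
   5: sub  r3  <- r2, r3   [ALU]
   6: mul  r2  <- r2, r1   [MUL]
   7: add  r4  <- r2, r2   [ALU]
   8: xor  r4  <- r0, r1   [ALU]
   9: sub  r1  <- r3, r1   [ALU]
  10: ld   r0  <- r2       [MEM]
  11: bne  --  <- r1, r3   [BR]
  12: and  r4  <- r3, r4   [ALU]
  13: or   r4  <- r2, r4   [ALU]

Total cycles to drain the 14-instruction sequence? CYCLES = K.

  cy0 -> i0&i1 (ld/or) dual
  cy1 -> i2 (add) RAW r2
  cy2 -> i3&i4 (and/add) dual
  cy3 -> i5&i6 (sub/mul) dual
  cy4 -> i7 (add) WAW r4
  cy5 -> i8&i9 (xor/sub) dual
  cy6 -> i10 (ld) no-port MEM/BR
  cy7 -> i11&i12 (bne/and) dual
  cy8 -> i13 (or) tail

CYCLES = 9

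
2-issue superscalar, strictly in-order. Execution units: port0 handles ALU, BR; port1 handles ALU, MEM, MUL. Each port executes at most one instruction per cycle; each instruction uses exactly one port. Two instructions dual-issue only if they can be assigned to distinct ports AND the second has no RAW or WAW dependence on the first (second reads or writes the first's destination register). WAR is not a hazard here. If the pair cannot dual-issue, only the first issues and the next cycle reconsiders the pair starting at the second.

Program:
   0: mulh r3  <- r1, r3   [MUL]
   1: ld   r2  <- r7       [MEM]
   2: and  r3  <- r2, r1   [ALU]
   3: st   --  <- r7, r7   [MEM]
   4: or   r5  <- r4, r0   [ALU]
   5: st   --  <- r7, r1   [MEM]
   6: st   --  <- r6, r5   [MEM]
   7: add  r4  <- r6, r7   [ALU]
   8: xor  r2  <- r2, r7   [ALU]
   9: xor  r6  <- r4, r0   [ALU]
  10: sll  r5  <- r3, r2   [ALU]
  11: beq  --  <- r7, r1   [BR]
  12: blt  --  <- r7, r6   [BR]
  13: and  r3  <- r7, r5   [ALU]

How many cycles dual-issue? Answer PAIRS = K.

[0] i0  mulh  -- no-port MUL/MEM
[1] i1  ld  -- RAW r2
[2] i2,i3  and st  -- dual
[3] i4,i5  or st  -- dual
[4] i6,i7  st add  -- dual
[5] i8,i9  xor xor  -- dual
[6] i10,i11  sll beq  -- dual
[7] i12,i13  blt and  -- dual

PAIRS = 6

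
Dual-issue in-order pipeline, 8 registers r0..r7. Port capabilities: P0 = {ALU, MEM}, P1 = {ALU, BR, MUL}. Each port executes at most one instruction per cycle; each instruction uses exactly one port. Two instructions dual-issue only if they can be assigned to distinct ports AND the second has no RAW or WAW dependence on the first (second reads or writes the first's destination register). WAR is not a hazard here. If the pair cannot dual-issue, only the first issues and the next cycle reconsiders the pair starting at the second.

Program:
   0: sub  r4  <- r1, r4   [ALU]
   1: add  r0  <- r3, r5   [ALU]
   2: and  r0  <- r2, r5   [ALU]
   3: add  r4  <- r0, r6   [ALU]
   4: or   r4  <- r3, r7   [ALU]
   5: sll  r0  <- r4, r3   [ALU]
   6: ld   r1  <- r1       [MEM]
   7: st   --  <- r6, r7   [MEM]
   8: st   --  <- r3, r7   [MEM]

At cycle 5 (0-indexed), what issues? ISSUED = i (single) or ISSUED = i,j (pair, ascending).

t=0 i0,i1:sub.ALU add.ALU ; pair
t=1 i2:and.ALU ; RAW r0
t=2 i3:add.ALU ; WAW r4
t=3 i4:or.ALU ; RAW r4
t=4 i5,i6:sll.ALU ld.MEM ; pair
t=5 i7:st.MEM ; no-port MEM/MEM
t=6 i8:st.MEM ; tail

ISSUED = 7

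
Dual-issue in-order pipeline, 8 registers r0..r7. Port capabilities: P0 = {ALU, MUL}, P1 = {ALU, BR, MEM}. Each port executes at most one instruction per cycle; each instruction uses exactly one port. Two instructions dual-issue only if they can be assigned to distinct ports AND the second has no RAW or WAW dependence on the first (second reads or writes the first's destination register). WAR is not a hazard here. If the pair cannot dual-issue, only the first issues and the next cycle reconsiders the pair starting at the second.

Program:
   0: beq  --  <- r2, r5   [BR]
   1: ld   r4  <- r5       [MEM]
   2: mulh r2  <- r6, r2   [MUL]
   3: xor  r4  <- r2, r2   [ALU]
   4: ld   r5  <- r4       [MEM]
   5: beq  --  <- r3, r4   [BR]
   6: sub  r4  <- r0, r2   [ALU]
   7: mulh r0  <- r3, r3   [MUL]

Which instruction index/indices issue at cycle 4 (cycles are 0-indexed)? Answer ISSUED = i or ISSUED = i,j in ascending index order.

  cy0 -> i0 (beq) no-port BR/MEM
  cy1 -> i1&i2 (ld mulh) 2-wide
  cy2 -> i3 (xor) RAW r4
  cy3 -> i4 (ld) no-port MEM/BR
  cy4 -> i5&i6 (beq sub) 2-wide
  cy5 -> i7 (mulh) tail

ISSUED = 5,6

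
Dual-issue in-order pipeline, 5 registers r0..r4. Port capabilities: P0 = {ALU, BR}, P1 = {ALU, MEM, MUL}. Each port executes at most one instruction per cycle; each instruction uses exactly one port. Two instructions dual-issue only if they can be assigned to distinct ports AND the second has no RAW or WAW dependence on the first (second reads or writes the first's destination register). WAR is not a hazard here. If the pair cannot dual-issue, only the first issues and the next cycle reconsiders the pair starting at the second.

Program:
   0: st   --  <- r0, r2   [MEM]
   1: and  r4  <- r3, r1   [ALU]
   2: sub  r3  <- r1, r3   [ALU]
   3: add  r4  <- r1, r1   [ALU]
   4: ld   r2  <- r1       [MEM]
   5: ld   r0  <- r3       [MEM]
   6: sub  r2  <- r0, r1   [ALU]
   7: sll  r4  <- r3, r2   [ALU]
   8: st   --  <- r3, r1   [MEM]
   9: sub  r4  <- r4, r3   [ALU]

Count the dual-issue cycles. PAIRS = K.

0. st/and @i0/i1  | pair
1. sub/add @i2/i3  | pair
2. ld @i4  | no-port MEM/MEM
3. ld @i5  | RAW r0
4. sub @i6  | RAW r2
5. sll/st @i7/i8  | pair
6. sub @i9  | tail

PAIRS = 3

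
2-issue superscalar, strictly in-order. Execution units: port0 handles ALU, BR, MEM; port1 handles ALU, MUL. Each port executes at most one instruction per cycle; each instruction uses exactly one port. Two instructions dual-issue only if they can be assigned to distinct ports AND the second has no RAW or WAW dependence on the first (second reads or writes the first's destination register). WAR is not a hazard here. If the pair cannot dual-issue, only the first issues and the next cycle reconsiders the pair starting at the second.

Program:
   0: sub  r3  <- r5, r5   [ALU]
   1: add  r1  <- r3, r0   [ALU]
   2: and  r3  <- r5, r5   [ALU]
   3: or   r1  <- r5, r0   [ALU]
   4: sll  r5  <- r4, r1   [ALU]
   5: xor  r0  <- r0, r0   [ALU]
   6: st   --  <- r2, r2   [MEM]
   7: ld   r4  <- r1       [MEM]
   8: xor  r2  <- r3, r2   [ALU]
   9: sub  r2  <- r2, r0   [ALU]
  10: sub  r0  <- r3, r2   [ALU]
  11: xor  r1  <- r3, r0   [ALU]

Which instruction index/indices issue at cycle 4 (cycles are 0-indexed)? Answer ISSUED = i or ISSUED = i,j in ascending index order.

  cy0 -> i0 (sub.ALU) RAW r3
  cy1 -> i1,i2 (add.ALU+and.ALU) pair
  cy2 -> i3 (or.ALU) RAW r1
  cy3 -> i4,i5 (sll.ALU+xor.ALU) pair
  cy4 -> i6 (st.MEM) no-port MEM/MEM
  cy5 -> i7,i8 (ld.MEM+xor.ALU) pair
  cy6 -> i9 (sub.ALU) RAW r2
  cy7 -> i10 (sub.ALU) RAW r0
  cy8 -> i11 (xor.ALU) tail

ISSUED = 6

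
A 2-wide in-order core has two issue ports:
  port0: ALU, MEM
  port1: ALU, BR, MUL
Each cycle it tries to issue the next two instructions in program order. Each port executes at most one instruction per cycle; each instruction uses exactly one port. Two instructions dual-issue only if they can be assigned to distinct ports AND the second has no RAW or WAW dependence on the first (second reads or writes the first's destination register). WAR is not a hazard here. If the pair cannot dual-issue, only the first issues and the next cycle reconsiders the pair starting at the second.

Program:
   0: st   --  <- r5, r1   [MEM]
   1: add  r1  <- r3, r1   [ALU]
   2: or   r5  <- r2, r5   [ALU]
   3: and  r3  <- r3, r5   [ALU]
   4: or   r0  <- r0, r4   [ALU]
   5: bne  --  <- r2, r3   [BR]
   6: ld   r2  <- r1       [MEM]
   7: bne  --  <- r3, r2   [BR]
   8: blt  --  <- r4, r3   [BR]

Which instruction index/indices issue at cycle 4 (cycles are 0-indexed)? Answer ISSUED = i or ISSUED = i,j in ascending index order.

#0 head=0: st+add i0+i1 dual
#1 head=2: or i2 RAW r5
#2 head=3: and+or i3+i4 dual
#3 head=5: bne+ld i5+i6 dual
#4 head=7: bne i7 no-port BR/BR
#5 head=8: blt i8 tail

ISSUED = 7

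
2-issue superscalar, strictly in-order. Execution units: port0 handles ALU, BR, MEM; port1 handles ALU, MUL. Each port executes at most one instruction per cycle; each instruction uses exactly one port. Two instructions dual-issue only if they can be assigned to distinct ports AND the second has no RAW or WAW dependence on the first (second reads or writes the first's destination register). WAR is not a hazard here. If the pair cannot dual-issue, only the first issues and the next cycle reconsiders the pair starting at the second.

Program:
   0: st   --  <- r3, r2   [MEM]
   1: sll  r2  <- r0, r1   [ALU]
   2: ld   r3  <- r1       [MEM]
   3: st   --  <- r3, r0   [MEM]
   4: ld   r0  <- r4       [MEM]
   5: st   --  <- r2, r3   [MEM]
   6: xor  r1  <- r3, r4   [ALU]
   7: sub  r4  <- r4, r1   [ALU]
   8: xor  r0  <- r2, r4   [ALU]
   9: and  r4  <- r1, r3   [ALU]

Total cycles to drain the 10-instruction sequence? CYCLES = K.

#0 head=0: st.MEM/sll.ALU i0/i1 2-wide
#1 head=2: ld.MEM i2 no-port MEM/MEM
#2 head=3: st.MEM i3 no-port MEM/MEM
#3 head=4: ld.MEM i4 no-port MEM/MEM
#4 head=5: st.MEM/xor.ALU i5/i6 2-wide
#5 head=7: sub.ALU i7 RAW r4
#6 head=8: xor.ALU/and.ALU i8/i9 2-wide

CYCLES = 7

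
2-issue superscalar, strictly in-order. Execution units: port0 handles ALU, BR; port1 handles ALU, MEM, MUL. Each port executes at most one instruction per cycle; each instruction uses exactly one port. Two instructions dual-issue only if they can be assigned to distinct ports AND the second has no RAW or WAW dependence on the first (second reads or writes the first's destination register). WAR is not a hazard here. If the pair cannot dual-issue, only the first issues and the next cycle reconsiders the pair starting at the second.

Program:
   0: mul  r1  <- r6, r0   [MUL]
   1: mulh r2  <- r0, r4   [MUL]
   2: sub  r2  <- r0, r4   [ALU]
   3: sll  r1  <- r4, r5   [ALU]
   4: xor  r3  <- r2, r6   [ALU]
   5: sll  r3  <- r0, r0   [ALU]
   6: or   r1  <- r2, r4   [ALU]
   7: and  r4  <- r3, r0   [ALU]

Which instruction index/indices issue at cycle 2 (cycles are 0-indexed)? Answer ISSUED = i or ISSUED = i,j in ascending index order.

t=0 i0:mul ; no-port MUL/MUL
t=1 i1:mulh ; WAW r2
t=2 i2,i3:sub sll ; dual
t=3 i4:xor ; WAW r3
t=4 i5,i6:sll or ; dual
t=5 i7:and ; tail

ISSUED = 2,3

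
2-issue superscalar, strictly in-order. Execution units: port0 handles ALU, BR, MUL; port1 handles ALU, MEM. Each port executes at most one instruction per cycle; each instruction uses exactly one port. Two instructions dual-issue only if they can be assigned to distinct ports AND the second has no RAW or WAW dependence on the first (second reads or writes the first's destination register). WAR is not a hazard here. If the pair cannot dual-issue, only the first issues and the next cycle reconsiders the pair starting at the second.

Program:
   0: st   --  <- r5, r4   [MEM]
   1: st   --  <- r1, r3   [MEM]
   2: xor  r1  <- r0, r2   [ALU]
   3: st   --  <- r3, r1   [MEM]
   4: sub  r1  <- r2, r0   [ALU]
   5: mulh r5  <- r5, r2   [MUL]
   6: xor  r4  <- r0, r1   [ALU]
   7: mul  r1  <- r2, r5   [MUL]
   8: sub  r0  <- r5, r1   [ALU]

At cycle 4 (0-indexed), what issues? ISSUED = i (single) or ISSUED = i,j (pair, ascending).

ISSUED = 7

0. st.MEM @i0  | no-port MEM/MEM
1. st.MEM;xor.ALU @i1+i2  | 2-wide
2. st.MEM;sub.ALU @i3+i4  | 2-wide
3. mulh.MUL;xor.ALU @i5+i6  | 2-wide
4. mul.MUL @i7  | RAW r1
5. sub.ALU @i8  | tail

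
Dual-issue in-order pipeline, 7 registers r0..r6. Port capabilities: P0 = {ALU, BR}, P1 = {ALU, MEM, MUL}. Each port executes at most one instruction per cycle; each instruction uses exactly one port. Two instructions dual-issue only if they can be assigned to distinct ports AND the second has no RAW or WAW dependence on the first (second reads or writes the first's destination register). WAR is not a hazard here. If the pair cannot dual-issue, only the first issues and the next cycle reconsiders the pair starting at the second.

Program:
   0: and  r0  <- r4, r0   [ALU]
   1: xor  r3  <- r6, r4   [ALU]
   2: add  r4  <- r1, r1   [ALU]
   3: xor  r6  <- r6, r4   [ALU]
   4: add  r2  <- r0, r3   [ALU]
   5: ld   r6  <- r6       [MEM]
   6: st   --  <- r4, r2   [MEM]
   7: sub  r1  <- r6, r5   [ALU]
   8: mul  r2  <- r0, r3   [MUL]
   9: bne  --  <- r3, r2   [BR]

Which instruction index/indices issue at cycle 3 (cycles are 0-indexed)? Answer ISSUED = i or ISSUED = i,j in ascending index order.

ISSUED = 5

[0] i0+i1  and;xor  -- pair
[1] i2  add  -- RAW r4
[2] i3+i4  xor;add  -- pair
[3] i5  ld  -- no-port MEM/MEM
[4] i6+i7  st;sub  -- pair
[5] i8  mul  -- RAW r2
[6] i9  bne  -- tail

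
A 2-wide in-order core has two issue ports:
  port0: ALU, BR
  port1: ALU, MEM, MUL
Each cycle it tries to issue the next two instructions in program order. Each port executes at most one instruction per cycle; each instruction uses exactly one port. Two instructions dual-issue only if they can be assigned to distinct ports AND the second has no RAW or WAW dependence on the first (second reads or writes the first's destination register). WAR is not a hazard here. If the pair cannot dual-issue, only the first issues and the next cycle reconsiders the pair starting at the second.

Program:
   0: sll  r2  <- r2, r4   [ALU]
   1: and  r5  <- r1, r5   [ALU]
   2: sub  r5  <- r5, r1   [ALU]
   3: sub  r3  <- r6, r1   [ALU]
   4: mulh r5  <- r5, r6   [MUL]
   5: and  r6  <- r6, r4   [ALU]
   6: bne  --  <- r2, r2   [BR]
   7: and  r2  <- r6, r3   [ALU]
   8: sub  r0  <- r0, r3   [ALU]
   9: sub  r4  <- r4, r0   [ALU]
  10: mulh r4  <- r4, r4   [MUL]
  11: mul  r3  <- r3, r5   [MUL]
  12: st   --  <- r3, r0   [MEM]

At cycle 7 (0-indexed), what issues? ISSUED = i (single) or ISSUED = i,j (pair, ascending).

ISSUED = 11

  cy0 -> i0,i1 (sll.ALU and.ALU) dual
  cy1 -> i2,i3 (sub.ALU sub.ALU) dual
  cy2 -> i4,i5 (mulh.MUL and.ALU) dual
  cy3 -> i6,i7 (bne.BR and.ALU) dual
  cy4 -> i8 (sub.ALU) RAW r0
  cy5 -> i9 (sub.ALU) RAW+WAW r4
  cy6 -> i10 (mulh.MUL) no-port MUL/MUL
  cy7 -> i11 (mul.MUL) no-port MUL/MEM
  cy8 -> i12 (st.MEM) tail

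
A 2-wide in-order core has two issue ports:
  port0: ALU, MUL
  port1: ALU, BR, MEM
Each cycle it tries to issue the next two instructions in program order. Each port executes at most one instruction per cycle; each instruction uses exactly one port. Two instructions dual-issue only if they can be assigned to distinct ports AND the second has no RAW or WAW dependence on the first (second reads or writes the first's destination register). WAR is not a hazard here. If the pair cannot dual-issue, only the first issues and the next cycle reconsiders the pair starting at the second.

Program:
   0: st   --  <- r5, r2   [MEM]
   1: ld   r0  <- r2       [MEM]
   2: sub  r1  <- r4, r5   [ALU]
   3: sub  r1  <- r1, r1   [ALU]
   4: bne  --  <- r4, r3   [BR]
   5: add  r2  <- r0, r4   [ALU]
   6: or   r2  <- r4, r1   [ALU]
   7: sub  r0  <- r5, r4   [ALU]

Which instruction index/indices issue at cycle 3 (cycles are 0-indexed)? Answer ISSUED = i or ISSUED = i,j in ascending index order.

ISSUED = 5

[0] i0  st.MEM  -- no-port MEM/MEM
[1] i1,i2  ld.MEM/sub.ALU  -- 2-wide
[2] i3,i4  sub.ALU/bne.BR  -- 2-wide
[3] i5  add.ALU  -- WAW r2
[4] i6,i7  or.ALU/sub.ALU  -- 2-wide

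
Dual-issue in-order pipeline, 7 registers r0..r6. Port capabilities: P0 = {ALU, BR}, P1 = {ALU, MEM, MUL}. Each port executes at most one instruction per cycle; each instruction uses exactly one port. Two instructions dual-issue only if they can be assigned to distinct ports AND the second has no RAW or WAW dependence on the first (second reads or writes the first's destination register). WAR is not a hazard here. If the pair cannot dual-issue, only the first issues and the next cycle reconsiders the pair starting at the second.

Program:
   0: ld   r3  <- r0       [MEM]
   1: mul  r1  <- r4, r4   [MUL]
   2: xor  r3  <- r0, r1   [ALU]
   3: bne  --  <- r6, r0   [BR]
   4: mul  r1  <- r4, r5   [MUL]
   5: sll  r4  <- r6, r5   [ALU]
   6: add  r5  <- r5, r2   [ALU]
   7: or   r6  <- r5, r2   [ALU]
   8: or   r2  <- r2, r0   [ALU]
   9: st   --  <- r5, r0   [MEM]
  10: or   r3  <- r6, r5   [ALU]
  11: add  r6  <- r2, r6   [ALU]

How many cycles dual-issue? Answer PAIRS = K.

PAIRS = 4

c0: i0 ld  no-port MEM/MUL
c1: i1 mul  RAW r1
c2: i2/i3 xor+bne  pair
c3: i4/i5 mul+sll  pair
c4: i6 add  RAW r5
c5: i7/i8 or+or  pair
c6: i9/i10 st+or  pair
c7: i11 add  tail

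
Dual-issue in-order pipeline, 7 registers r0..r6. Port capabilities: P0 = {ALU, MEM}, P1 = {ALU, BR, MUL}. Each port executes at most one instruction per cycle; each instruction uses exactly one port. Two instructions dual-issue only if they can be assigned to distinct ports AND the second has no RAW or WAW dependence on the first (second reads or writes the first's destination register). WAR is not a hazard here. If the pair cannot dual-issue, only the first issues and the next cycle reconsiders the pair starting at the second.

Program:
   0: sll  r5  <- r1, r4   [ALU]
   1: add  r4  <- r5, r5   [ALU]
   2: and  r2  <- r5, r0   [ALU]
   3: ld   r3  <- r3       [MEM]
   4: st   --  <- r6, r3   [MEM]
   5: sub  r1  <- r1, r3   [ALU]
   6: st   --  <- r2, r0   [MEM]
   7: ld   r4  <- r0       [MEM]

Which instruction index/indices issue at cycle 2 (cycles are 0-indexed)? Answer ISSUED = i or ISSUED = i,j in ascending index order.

ISSUED = 3

  cy0 -> i0 (sll) RAW r5
  cy1 -> i1,i2 (add/and) pair
  cy2 -> i3 (ld) no-port MEM/MEM
  cy3 -> i4,i5 (st/sub) pair
  cy4 -> i6 (st) no-port MEM/MEM
  cy5 -> i7 (ld) tail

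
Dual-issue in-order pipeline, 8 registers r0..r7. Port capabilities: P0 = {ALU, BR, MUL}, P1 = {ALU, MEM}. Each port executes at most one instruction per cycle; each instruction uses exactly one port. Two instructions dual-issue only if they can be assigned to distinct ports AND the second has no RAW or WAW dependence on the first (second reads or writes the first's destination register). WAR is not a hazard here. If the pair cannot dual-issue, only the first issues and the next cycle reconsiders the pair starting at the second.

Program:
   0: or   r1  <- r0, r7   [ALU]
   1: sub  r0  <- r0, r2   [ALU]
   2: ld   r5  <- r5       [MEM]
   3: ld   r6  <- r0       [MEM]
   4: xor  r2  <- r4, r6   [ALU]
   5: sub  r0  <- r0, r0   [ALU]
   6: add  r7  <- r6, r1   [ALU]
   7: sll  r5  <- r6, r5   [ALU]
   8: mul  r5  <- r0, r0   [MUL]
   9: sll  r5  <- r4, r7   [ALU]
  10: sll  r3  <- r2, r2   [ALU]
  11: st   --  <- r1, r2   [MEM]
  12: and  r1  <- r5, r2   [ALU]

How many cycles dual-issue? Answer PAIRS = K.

PAIRS = 5

c0: i0,i1 or;sub  pair
c1: i2 ld  no-port MEM/MEM
c2: i3 ld  RAW r6
c3: i4,i5 xor;sub  pair
c4: i6,i7 add;sll  pair
c5: i8 mul  WAW r5
c6: i9,i10 sll;sll  pair
c7: i11,i12 st;and  pair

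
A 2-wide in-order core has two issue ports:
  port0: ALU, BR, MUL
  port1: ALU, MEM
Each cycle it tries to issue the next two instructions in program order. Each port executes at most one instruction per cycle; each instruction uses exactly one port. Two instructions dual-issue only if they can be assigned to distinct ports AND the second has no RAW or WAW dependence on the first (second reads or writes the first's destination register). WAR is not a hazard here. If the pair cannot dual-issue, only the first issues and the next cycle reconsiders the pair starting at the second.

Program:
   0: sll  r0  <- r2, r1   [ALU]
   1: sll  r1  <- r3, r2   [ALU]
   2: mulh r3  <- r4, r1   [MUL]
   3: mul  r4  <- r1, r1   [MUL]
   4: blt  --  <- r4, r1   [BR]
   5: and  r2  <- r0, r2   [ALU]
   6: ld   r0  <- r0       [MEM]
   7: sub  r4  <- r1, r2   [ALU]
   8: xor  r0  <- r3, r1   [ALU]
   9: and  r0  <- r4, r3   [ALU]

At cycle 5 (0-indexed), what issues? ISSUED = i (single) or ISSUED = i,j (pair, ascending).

ISSUED = 8

  cy0 -> i0/i1 (sll+sll) pair
  cy1 -> i2 (mulh) no-port MUL/MUL
  cy2 -> i3 (mul) no-port MUL/BR
  cy3 -> i4/i5 (blt+and) pair
  cy4 -> i6/i7 (ld+sub) pair
  cy5 -> i8 (xor) WAW r0
  cy6 -> i9 (and) tail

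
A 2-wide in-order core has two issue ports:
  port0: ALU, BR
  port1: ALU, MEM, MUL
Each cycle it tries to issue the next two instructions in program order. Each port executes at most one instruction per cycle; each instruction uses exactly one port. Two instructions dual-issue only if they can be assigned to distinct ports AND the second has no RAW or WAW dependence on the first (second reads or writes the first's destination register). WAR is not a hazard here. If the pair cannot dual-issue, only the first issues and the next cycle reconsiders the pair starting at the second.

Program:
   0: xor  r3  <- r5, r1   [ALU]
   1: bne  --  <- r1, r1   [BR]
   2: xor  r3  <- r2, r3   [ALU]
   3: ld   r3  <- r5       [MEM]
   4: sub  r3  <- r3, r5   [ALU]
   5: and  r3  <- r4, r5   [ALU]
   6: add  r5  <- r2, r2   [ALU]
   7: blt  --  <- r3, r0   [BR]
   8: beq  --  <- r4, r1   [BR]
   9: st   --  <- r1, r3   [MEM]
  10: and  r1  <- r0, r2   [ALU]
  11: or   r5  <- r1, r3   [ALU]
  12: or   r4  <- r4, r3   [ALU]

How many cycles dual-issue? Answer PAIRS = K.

c0: i0+i1 xor;bne  dual
c1: i2 xor  WAW r3
c2: i3 ld  RAW+WAW r3
c3: i4 sub  WAW r3
c4: i5+i6 and;add  dual
c5: i7 blt  no-port BR/BR
c6: i8+i9 beq;st  dual
c7: i10 and  RAW r1
c8: i11+i12 or;or  dual

PAIRS = 4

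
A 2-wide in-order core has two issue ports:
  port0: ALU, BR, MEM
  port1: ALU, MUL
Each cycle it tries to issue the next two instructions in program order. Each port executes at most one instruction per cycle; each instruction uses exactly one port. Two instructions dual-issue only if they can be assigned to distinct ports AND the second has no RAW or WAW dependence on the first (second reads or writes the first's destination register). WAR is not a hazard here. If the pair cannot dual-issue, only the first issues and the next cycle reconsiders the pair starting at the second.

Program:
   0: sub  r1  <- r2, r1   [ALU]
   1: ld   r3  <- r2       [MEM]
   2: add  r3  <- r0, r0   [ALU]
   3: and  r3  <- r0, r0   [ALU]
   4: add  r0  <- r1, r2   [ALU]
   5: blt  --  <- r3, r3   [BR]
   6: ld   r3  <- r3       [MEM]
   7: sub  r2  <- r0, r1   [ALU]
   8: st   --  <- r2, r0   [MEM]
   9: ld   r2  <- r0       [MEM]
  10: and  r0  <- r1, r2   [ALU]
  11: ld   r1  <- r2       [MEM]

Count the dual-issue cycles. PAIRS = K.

PAIRS = 4

  cy0 -> i0/i1 (sub.ALU/ld.MEM) pair
  cy1 -> i2 (add.ALU) WAW r3
  cy2 -> i3/i4 (and.ALU/add.ALU) pair
  cy3 -> i5 (blt.BR) no-port BR/MEM
  cy4 -> i6/i7 (ld.MEM/sub.ALU) pair
  cy5 -> i8 (st.MEM) no-port MEM/MEM
  cy6 -> i9 (ld.MEM) RAW r2
  cy7 -> i10/i11 (and.ALU/ld.MEM) pair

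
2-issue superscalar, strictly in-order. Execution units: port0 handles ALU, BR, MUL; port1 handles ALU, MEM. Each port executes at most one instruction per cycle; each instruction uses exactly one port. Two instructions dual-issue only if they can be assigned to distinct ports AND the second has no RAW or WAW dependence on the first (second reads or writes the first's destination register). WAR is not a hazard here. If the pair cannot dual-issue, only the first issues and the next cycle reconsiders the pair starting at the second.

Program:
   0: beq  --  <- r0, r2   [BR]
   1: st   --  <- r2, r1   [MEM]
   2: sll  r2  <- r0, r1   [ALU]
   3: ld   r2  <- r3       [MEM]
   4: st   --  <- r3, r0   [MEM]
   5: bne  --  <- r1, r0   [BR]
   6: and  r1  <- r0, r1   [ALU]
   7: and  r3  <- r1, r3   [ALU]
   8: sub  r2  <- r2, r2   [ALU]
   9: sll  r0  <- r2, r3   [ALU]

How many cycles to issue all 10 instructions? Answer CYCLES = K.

CYCLES = 7

0. beq/st @i0,i1  | pair
1. sll @i2  | WAW r2
2. ld @i3  | no-port MEM/MEM
3. st/bne @i4,i5  | pair
4. and @i6  | RAW r1
5. and/sub @i7,i8  | pair
6. sll @i9  | tail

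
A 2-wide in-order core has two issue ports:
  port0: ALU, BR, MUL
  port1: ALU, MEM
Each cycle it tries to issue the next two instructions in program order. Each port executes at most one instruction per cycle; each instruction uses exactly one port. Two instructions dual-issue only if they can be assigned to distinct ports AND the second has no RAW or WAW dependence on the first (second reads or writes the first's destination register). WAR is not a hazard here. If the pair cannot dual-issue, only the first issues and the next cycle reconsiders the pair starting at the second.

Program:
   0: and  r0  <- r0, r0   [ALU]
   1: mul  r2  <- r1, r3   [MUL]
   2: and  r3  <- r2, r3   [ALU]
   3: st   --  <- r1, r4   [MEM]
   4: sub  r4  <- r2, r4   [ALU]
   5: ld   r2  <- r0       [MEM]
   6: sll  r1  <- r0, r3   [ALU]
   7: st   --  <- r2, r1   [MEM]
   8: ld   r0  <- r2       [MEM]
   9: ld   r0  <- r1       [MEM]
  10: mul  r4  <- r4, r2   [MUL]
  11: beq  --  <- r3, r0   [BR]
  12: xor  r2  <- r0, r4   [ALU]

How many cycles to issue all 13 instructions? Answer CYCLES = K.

t=0 i0,i1:and.ALU/mul.MUL ; pair
t=1 i2,i3:and.ALU/st.MEM ; pair
t=2 i4,i5:sub.ALU/ld.MEM ; pair
t=3 i6:sll.ALU ; RAW r1
t=4 i7:st.MEM ; no-port MEM/MEM
t=5 i8:ld.MEM ; no-port MEM/MEM
t=6 i9,i10:ld.MEM/mul.MUL ; pair
t=7 i11,i12:beq.BR/xor.ALU ; pair

CYCLES = 8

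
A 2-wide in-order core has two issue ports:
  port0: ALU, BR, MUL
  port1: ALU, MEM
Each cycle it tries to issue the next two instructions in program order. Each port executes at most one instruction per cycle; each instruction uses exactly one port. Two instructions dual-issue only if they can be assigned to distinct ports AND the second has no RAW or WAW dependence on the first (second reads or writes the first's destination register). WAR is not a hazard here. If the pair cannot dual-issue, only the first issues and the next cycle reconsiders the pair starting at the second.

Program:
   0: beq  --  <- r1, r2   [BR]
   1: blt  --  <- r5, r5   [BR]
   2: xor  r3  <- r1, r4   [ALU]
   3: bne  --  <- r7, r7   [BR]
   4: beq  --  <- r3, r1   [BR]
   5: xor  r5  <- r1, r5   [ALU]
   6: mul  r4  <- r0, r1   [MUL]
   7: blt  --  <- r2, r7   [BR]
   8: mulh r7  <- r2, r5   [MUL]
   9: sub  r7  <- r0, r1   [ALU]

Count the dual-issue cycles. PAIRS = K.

PAIRS = 2

0. beq @i0  | no-port BR/BR
1. blt+xor @i1&i2  | pair
2. bne @i3  | no-port BR/BR
3. beq+xor @i4&i5  | pair
4. mul @i6  | no-port MUL/BR
5. blt @i7  | no-port BR/MUL
6. mulh @i8  | WAW r7
7. sub @i9  | tail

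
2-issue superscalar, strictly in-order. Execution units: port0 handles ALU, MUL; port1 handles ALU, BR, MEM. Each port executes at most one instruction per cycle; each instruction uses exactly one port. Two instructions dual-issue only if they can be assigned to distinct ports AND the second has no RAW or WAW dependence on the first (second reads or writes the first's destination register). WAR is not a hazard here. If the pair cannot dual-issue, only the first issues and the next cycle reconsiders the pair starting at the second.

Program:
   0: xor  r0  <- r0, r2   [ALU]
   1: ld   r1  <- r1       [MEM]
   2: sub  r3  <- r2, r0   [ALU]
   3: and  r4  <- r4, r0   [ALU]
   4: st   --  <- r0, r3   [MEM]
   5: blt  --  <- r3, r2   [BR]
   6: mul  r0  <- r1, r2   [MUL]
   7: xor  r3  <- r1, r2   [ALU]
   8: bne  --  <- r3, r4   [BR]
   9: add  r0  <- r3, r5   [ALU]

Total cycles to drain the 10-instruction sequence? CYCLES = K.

CYCLES = 6

0. xor.ALU;ld.MEM @i0,i1  | 2-wide
1. sub.ALU;and.ALU @i2,i3  | 2-wide
2. st.MEM @i4  | no-port MEM/BR
3. blt.BR;mul.MUL @i5,i6  | 2-wide
4. xor.ALU @i7  | RAW r3
5. bne.BR;add.ALU @i8,i9  | 2-wide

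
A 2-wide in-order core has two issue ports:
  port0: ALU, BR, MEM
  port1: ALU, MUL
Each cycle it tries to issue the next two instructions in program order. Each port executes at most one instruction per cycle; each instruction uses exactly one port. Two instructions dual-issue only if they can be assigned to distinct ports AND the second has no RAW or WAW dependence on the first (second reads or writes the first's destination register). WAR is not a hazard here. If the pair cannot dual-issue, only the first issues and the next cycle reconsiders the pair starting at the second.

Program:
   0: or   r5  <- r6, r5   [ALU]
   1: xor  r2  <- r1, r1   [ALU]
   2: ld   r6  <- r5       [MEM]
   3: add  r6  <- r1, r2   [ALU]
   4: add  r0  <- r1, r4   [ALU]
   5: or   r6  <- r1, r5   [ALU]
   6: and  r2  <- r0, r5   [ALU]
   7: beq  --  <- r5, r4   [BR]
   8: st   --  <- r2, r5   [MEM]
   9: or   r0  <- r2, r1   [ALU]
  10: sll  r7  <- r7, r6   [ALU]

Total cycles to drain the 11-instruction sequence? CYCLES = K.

c0: i0/i1 or;xor  dual
c1: i2 ld  WAW r6
c2: i3/i4 add;add  dual
c3: i5/i6 or;and  dual
c4: i7 beq  no-port BR/MEM
c5: i8/i9 st;or  dual
c6: i10 sll  tail

CYCLES = 7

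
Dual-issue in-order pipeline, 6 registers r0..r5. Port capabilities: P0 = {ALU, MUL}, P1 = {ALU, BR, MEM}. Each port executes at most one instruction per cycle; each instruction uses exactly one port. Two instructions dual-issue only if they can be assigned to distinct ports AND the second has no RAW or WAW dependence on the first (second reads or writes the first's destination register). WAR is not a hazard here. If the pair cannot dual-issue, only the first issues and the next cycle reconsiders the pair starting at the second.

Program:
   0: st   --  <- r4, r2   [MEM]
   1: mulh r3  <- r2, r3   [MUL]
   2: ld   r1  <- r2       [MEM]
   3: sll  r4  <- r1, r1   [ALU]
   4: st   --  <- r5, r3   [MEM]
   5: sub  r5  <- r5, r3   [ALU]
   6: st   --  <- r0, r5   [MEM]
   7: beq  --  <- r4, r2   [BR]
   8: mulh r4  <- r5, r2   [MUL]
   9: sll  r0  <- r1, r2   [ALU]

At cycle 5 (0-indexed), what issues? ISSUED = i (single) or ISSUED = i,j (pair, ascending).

ISSUED = 7,8

0. st.MEM/mulh.MUL @i0,i1  | 2-wide
1. ld.MEM @i2  | RAW r1
2. sll.ALU/st.MEM @i3,i4  | 2-wide
3. sub.ALU @i5  | RAW r5
4. st.MEM @i6  | no-port MEM/BR
5. beq.BR/mulh.MUL @i7,i8  | 2-wide
6. sll.ALU @i9  | tail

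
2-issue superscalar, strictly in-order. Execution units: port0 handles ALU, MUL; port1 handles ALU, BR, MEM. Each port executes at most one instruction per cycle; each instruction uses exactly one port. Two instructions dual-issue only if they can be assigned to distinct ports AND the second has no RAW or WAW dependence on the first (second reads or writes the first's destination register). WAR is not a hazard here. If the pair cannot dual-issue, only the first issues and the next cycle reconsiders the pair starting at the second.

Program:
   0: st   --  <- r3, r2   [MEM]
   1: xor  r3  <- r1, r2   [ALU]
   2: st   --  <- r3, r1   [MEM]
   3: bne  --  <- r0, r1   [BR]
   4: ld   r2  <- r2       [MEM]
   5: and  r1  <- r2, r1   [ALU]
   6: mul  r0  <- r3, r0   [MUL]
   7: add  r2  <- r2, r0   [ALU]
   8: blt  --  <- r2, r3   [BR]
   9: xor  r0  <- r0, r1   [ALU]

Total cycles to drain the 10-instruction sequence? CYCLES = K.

CYCLES = 7

0. st.MEM;xor.ALU @i0,i1  | pair
1. st.MEM @i2  | no-port MEM/BR
2. bne.BR @i3  | no-port BR/MEM
3. ld.MEM @i4  | RAW r2
4. and.ALU;mul.MUL @i5,i6  | pair
5. add.ALU @i7  | RAW r2
6. blt.BR;xor.ALU @i8,i9  | pair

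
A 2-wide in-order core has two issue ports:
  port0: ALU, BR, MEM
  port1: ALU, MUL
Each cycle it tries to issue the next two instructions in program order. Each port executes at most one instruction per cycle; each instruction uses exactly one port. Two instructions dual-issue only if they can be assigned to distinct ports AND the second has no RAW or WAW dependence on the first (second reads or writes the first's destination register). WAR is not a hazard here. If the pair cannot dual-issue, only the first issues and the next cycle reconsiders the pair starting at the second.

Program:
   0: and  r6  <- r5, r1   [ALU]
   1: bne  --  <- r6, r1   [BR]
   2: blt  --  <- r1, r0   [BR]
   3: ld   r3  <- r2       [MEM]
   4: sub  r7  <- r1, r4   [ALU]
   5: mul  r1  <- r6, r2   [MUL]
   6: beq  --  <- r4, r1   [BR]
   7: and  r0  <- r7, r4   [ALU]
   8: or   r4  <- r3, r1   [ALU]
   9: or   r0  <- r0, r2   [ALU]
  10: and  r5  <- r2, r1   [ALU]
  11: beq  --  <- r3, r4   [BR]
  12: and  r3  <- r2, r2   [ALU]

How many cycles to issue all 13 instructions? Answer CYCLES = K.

CYCLES = 9

0. and @i0  | RAW r6
1. bne @i1  | no-port BR/BR
2. blt @i2  | no-port BR/MEM
3. ld+sub @i3&i4  | 2-wide
4. mul @i5  | RAW r1
5. beq+and @i6&i7  | 2-wide
6. or+or @i8&i9  | 2-wide
7. and+beq @i10&i11  | 2-wide
8. and @i12  | tail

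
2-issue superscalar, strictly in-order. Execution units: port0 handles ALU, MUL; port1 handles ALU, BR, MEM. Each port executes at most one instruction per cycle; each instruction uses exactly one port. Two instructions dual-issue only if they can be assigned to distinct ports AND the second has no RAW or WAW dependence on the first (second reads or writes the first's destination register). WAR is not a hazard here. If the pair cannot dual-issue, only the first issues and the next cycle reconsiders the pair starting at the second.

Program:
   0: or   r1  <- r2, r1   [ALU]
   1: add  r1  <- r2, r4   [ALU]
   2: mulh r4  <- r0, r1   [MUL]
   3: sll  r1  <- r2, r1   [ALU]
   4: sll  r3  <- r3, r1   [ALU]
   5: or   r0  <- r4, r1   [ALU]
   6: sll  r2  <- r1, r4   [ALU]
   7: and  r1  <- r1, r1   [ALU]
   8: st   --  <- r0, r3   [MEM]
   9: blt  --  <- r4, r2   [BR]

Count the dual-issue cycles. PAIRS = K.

PAIRS = 3

  cy0 -> i0 (or) WAW r1
  cy1 -> i1 (add) RAW r1
  cy2 -> i2/i3 (mulh;sll) pair
  cy3 -> i4/i5 (sll;or) pair
  cy4 -> i6/i7 (sll;and) pair
  cy5 -> i8 (st) no-port MEM/BR
  cy6 -> i9 (blt) tail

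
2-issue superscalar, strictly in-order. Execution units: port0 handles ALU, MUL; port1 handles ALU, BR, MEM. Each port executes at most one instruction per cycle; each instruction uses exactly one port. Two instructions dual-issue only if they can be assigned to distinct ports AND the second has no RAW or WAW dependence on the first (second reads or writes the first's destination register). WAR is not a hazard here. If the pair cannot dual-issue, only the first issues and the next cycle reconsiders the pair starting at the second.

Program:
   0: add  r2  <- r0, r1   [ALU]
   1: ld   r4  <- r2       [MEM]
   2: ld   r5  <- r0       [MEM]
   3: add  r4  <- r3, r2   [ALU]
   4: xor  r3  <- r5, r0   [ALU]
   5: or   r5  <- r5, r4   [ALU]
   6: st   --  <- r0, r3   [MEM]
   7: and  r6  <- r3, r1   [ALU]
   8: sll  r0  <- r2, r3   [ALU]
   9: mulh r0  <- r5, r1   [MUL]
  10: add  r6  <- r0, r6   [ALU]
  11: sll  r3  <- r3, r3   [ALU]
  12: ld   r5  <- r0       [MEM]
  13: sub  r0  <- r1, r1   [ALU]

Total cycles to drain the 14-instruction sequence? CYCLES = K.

t=0 i0:add.ALU ; RAW r2
t=1 i1:ld.MEM ; no-port MEM/MEM
t=2 i2&i3:ld.MEM/add.ALU ; 2-wide
t=3 i4&i5:xor.ALU/or.ALU ; 2-wide
t=4 i6&i7:st.MEM/and.ALU ; 2-wide
t=5 i8:sll.ALU ; WAW r0
t=6 i9:mulh.MUL ; RAW r0
t=7 i10&i11:add.ALU/sll.ALU ; 2-wide
t=8 i12&i13:ld.MEM/sub.ALU ; 2-wide

CYCLES = 9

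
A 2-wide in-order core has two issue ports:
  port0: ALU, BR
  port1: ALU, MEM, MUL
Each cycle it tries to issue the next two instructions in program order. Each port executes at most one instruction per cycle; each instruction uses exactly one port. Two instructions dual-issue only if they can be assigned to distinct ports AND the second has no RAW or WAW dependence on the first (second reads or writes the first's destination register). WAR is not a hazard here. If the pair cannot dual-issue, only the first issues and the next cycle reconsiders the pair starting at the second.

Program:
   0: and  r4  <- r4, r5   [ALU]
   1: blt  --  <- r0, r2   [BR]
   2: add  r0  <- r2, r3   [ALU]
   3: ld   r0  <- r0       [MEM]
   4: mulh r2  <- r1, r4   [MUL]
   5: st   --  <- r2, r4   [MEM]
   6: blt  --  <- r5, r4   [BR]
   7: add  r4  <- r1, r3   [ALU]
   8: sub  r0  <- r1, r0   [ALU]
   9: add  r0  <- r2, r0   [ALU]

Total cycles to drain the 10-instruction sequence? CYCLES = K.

  cy0 -> i0/i1 (and.ALU blt.BR) dual
  cy1 -> i2 (add.ALU) RAW+WAW r0
  cy2 -> i3 (ld.MEM) no-port MEM/MUL
  cy3 -> i4 (mulh.MUL) no-port MUL/MEM
  cy4 -> i5/i6 (st.MEM blt.BR) dual
  cy5 -> i7/i8 (add.ALU sub.ALU) dual
  cy6 -> i9 (add.ALU) tail

CYCLES = 7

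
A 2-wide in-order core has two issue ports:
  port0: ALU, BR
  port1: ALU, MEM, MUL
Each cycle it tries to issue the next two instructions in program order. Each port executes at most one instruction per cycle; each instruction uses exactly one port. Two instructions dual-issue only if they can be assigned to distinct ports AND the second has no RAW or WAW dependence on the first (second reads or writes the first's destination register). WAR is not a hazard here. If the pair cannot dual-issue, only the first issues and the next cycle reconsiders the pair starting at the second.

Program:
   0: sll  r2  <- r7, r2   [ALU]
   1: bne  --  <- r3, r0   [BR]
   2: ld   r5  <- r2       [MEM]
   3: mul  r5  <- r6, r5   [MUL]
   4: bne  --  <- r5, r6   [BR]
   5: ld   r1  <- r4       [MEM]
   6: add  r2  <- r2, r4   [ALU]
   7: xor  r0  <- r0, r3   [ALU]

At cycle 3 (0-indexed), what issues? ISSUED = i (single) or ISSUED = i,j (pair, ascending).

ISSUED = 4,5

  cy0 -> i0+i1 (sll.ALU bne.BR) 2-wide
  cy1 -> i2 (ld.MEM) no-port MEM/MUL
  cy2 -> i3 (mul.MUL) RAW r5
  cy3 -> i4+i5 (bne.BR ld.MEM) 2-wide
  cy4 -> i6+i7 (add.ALU xor.ALU) 2-wide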